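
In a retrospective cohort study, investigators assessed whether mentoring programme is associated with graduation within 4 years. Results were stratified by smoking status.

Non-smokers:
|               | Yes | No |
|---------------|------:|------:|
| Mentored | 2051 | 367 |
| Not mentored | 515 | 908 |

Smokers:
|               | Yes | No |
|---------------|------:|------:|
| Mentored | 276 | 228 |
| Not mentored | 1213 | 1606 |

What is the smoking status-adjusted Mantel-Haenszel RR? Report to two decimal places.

RR_MH = Σ(aᵢ·n₀ᵢ/nᵢ) / Σ(cᵢ·n₁ᵢ/nᵢ), with n₁ᵢ = aᵢ+bᵢ (exposed), n₀ᵢ = cᵢ+dᵢ (unexposed), nᵢ = n₁ᵢ+n₀ᵢ.
Stratum 1 (Non-smokers): n₁ = 2418, n₀ = 1423, n = 3841; a·n₀/n = 2051·1423/3841 = 759.8472; c·n₁/n = 515·2418/3841 = 324.2046
Stratum 2 (Smokers): n₁ = 504, n₀ = 2819, n = 3323; a·n₀/n = 276·2819/3323 = 234.1390; c·n₁/n = 1213·504/3323 = 183.9759
RR_MH = (759.8472 + 234.1390) / (324.2046 + 183.9759) = 993.9862 / 508.1806 = 1.95597

1.96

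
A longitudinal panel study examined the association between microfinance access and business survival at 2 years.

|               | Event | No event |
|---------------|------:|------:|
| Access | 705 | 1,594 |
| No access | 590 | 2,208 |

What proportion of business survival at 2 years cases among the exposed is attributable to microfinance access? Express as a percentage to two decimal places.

Cells: a = 705, b = 1594, c = 590, d = 2208.
Risk in exposed = 705/2299 = 0.30666; risk in unexposed = 590/2798 = 0.21086.
RR = 0.30666/0.21086 = 1.45427
AR% = (RR − 1)/RR × 100 = (1.45427 − 1)/1.45427 × 100 = 31.2371%

31.24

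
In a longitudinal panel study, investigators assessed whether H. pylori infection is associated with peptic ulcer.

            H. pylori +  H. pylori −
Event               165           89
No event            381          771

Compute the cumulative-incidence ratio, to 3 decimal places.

Reading the table with exposure as columns: a = 165 (H. pylori +, case), b = 381 (H. pylori +, non-case), c = 89 (H. pylori −, case), d = 771.
Risk in exposed = 165/546 = 0.30220; risk in unexposed = 89/860 = 0.10349.
RR = 0.30220 / 0.10349 = 2.92011
The risk among the exposed is 2.92 times that among the unexposed.

2.920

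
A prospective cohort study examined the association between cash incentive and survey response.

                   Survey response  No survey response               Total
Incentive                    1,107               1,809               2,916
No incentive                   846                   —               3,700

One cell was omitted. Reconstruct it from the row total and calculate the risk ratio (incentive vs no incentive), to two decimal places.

The missing cell is in the unexposed row: 3700 − 846 = 2854.
So a = 1107, b = 1809, c = 846, d = 2854.
RR = [a/(a+b)] / [c/(c+d)] = (1107/2916) / (846/3700) = 0.37963/0.22865 = 1.66032

1.66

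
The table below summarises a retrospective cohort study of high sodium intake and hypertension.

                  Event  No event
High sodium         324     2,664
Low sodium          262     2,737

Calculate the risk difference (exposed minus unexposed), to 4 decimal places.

Cells: a = 324, b = 2664, c = 262, d = 2737.
Risk in exposed = 324/2988 = 0.108434; risk in unexposed = 262/2999 = 0.087362.
Risk difference = 0.108434 − 0.087362 = 0.021071

0.0211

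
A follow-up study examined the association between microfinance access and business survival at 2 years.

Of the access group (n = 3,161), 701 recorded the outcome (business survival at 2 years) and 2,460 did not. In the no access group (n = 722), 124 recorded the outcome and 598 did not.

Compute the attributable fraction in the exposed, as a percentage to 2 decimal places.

22.56

From the description: a = 701, b = 2460, c = 124, d = 598.
Risk in exposed = 701/3161 = 0.22177; risk in unexposed = 124/722 = 0.17175.
RR = 0.22177/0.17175 = 1.29125
AR% = (RR − 1)/RR × 100 = (1.29125 − 1)/1.29125 × 100 = 22.5554%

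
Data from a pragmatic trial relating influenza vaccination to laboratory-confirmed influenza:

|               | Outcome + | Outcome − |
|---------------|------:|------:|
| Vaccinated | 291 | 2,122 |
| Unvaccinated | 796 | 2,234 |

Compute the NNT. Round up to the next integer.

8

Risk in treated group = 291/2413 = 0.12060; risk in control = 796/3030 = 0.26271.
Absolute risk reduction = 0.26271 − 0.12060 = 0.14211
NNT = 1 / ARR = 1 / 0.14211 = 7.037 → round up → 8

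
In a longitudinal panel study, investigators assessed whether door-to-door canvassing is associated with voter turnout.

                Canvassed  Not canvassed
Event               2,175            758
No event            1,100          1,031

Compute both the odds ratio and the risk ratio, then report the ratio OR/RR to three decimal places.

1.716

Reading the table with exposure as columns: a = 2175 (Canvassed, case), b = 1100 (Canvassed, non-case), c = 758 (Not canvassed, case), d = 1031.
OR = (2175·1031)/(1100·758) = 2242425/833800 = 2.68940
Risk in exposed = 2175/3275 = 0.66412; risk in unexposed = 758/1789 = 0.42370; RR = 1.56743
OR/RR = 2.68940 / 1.56743 = 1.71580
The outcome is not rare, so the OR lies further from 1 than the RR.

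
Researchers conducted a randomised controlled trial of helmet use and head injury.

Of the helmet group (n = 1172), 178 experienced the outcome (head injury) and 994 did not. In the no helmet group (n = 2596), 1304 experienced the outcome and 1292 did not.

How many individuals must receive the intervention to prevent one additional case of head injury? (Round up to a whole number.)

Risk in treated group = 178/1172 = 0.15188; risk in control = 1304/2596 = 0.50231.
Absolute risk reduction = 0.50231 − 0.15188 = 0.35043
NNT = 1 / ARR = 1 / 0.35043 = 2.854 → round up → 3

3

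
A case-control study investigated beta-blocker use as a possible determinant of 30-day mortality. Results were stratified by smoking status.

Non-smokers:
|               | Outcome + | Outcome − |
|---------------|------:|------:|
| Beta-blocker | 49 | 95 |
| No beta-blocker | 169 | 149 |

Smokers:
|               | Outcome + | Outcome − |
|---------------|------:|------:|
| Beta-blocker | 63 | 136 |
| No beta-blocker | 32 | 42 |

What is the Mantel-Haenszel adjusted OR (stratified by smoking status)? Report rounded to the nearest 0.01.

0.50

OR_MH = Σ(aᵢdᵢ/nᵢ) / Σ(bᵢcᵢ/nᵢ), where nᵢ is the stratum total.
Stratum 1 (Non-smokers): n = 462; a·d/n = 49·149/462 = 15.8030; b·c/n = 95·169/462 = 34.7511
Stratum 2 (Smokers): n = 273; a·d/n = 63·42/273 = 9.6923; b·c/n = 136·32/273 = 15.9414
OR_MH = (15.8030 + 9.6923) / (34.7511 + 15.9414) = 25.4953 / 50.6925 = 0.50294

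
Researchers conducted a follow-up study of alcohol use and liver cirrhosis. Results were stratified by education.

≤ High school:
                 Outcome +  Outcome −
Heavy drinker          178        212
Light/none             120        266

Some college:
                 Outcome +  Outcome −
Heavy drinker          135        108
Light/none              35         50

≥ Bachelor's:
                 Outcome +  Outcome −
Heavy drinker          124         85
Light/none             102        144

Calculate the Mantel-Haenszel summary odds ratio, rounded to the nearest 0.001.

OR_MH = Σ(aᵢdᵢ/nᵢ) / Σ(bᵢcᵢ/nᵢ), where nᵢ is the stratum total.
Stratum 1 (≤ High school): n = 776; a·d/n = 178·266/776 = 61.0155; b·c/n = 212·120/776 = 32.7835
Stratum 2 (Some college): n = 328; a·d/n = 135·50/328 = 20.5793; b·c/n = 108·35/328 = 11.5244
Stratum 3 (≥ Bachelor's): n = 455; a·d/n = 124·144/455 = 39.2440; b·c/n = 85·102/455 = 19.0549
OR_MH = (61.0155 + 20.5793 + 39.2440) / (32.7835 + 11.5244 + 19.0549) = 120.8387 / 63.3628 = 1.90709

1.907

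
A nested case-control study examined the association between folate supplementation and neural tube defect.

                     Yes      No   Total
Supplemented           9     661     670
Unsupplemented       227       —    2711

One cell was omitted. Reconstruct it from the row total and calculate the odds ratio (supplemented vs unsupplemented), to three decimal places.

The missing cell is in the unexposed row: 2711 − 227 = 2484.
So a = 9, b = 661, c = 227, d = 2484.
OR = (a·d)/(b·c) = (9 × 2484) / (661 × 227) = 22356 / 150047 = 0.14899

0.149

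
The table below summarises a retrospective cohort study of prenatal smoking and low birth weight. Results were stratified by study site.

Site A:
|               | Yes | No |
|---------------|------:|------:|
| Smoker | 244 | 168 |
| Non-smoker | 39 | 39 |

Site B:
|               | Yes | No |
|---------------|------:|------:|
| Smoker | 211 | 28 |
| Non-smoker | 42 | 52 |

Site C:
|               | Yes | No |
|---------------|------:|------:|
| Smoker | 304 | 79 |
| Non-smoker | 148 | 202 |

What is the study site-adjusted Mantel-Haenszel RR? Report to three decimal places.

1.736

RR_MH = Σ(aᵢ·n₀ᵢ/nᵢ) / Σ(cᵢ·n₁ᵢ/nᵢ), with n₁ᵢ = aᵢ+bᵢ (exposed), n₀ᵢ = cᵢ+dᵢ (unexposed), nᵢ = n₁ᵢ+n₀ᵢ.
Stratum 1 (Site A): n₁ = 412, n₀ = 78, n = 490; a·n₀/n = 244·78/490 = 38.8408; c·n₁/n = 39·412/490 = 32.7918
Stratum 2 (Site B): n₁ = 239, n₀ = 94, n = 333; a·n₀/n = 211·94/333 = 59.5616; c·n₁/n = 42·239/333 = 30.1441
Stratum 3 (Site C): n₁ = 383, n₀ = 350, n = 733; a·n₀/n = 304·350/733 = 145.1569; c·n₁/n = 148·383/733 = 77.3315
RR_MH = (38.8408 + 59.5616 + 145.1569) / (32.7918 + 30.1441 + 77.3315) = 243.5593 / 140.2675 = 1.73639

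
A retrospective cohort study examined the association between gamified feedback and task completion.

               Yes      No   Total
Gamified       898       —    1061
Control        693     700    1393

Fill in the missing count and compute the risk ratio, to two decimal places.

1.70

The missing cell is in the exposed row: 1061 − 898 = 163.
So a = 898, b = 163, c = 693, d = 700.
RR = [a/(a+b)] / [c/(c+d)] = (898/1061) / (693/1393) = 0.84637/0.49749 = 1.70129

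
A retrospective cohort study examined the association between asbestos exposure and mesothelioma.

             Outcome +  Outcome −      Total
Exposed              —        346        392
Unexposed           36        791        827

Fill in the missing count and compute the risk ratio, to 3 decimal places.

The missing cell is in the exposed row: 392 − 346 = 46.
So a = 46, b = 346, c = 36, d = 791.
RR = [a/(a+b)] / [c/(c+d)] = (46/392) / (36/827) = 0.11735/0.04353 = 2.69572

2.696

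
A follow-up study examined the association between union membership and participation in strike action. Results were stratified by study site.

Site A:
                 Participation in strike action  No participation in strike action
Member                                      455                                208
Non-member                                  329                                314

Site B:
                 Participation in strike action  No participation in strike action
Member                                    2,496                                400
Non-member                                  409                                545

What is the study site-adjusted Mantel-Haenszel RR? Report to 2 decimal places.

1.77

RR_MH = Σ(aᵢ·n₀ᵢ/nᵢ) / Σ(cᵢ·n₁ᵢ/nᵢ), with n₁ᵢ = aᵢ+bᵢ (exposed), n₀ᵢ = cᵢ+dᵢ (unexposed), nᵢ = n₁ᵢ+n₀ᵢ.
Stratum 1 (Site A): n₁ = 663, n₀ = 643, n = 1306; a·n₀/n = 455·643/1306 = 224.0161; c·n₁/n = 329·663/1306 = 167.0191
Stratum 2 (Site B): n₁ = 2896, n₀ = 954, n = 3850; a·n₀/n = 2496·954/3850 = 618.4894; c·n₁/n = 409·2896/3850 = 307.6530
RR_MH = (224.0161 + 618.4894) / (167.0191 + 307.6530) = 842.5054 / 474.6721 = 1.77492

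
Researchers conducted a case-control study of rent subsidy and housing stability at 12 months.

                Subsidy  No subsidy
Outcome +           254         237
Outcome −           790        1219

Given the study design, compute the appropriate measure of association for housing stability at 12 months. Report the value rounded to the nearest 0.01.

Reading the table with exposure as columns: a = 254 (Subsidy, case), b = 790 (Subsidy, non-case), c = 237 (No subsidy, case), d = 1219.
This is a case-control study: participants were sampled on outcome status, so risks in the source population cannot be estimated directly — relative risk is not valid here. The odds ratio is the appropriate measure.
OR = (a·d)/(b·c) = (254 × 1219) / (790 × 237) = 309626 / 187230 = 1.65372

1.65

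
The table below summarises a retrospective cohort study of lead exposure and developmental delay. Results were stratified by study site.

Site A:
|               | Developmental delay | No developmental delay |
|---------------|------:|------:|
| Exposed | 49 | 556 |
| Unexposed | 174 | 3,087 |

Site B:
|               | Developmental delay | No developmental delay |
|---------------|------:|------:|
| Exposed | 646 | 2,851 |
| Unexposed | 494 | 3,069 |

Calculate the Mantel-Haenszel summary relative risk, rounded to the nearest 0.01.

RR_MH = Σ(aᵢ·n₀ᵢ/nᵢ) / Σ(cᵢ·n₁ᵢ/nᵢ), with n₁ᵢ = aᵢ+bᵢ (exposed), n₀ᵢ = cᵢ+dᵢ (unexposed), nᵢ = n₁ᵢ+n₀ᵢ.
Stratum 1 (Site A): n₁ = 605, n₀ = 3261, n = 3866; a·n₀/n = 49·3261/3866 = 41.3319; c·n₁/n = 174·605/3866 = 27.2297
Stratum 2 (Site B): n₁ = 3497, n₀ = 3563, n = 7060; a·n₀/n = 646·3563/7060 = 326.0195; c·n₁/n = 494·3497/7060 = 244.6909
RR_MH = (41.3319 + 326.0195) / (27.2297 + 244.6909) = 367.3514 / 271.9206 = 1.35095

1.35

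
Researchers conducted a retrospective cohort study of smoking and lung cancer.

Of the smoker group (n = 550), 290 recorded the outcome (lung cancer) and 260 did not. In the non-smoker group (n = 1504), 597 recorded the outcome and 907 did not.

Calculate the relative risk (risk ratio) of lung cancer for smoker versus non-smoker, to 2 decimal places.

From the description: a = 290, b = 260, c = 597, d = 907.
Risk in exposed = 290/550 = 0.52727; risk in unexposed = 597/1504 = 0.39694.
RR = 0.52727 / 0.39694 = 1.32834
The risk among the exposed is 1.33 times that among the unexposed.

1.33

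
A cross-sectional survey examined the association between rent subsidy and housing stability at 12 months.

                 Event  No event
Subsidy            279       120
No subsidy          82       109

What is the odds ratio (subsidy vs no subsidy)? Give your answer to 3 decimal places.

3.091

Cells: a = 279, b = 120, c = 82, d = 109.
OR = (a·d)/(b·c) = (279 × 109) / (120 × 82) = 30411 / 9840 = 3.09055
The odds of housing stability at 12 months are about 3.09 times as high in the subsidy group.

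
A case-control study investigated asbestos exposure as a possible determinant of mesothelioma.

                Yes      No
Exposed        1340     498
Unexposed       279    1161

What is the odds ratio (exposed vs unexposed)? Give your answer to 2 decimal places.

Cells: a = 1340, b = 498, c = 279, d = 1161.
OR = (a·d)/(b·c) = (1340 × 1161) / (498 × 279) = 1555740 / 138942 = 11.19705
The odds of mesothelioma are about 11.20 times as high in the exposed group.

11.20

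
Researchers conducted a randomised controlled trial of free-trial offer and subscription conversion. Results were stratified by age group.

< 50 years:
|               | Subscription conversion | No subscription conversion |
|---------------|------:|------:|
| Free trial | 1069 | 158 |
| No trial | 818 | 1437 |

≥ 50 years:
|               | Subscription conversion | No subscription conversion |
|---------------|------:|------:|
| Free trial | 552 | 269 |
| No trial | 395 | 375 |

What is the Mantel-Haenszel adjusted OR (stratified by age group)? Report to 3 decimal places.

5.498

OR_MH = Σ(aᵢdᵢ/nᵢ) / Σ(bᵢcᵢ/nᵢ), where nᵢ is the stratum total.
Stratum 1 (< 50 years): n = 3482; a·d/n = 1069·1437/3482 = 441.1697; b·c/n = 158·818/3482 = 37.1177
Stratum 2 (≥ 50 years): n = 1591; a·d/n = 552·375/1591 = 130.1069; b·c/n = 269·395/1591 = 66.7850
OR_MH = (441.1697 + 130.1069) / (37.1177 + 66.7850) = 571.2766 / 103.9028 = 5.49818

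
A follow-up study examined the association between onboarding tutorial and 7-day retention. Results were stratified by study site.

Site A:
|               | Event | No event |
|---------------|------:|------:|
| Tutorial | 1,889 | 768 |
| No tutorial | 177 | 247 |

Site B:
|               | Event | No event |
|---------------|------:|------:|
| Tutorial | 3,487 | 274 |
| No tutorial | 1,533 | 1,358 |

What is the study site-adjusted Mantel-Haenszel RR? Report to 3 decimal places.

1.742

RR_MH = Σ(aᵢ·n₀ᵢ/nᵢ) / Σ(cᵢ·n₁ᵢ/nᵢ), with n₁ᵢ = aᵢ+bᵢ (exposed), n₀ᵢ = cᵢ+dᵢ (unexposed), nᵢ = n₁ᵢ+n₀ᵢ.
Stratum 1 (Site A): n₁ = 2657, n₀ = 424, n = 3081; a·n₀/n = 1889·424/3081 = 259.9598; c·n₁/n = 177·2657/3081 = 152.6417
Stratum 2 (Site B): n₁ = 3761, n₀ = 2891, n = 6652; a·n₀/n = 3487·2891/6652 = 1515.4716; c·n₁/n = 1533·3761/6652 = 866.7488
RR_MH = (259.9598 + 1515.4716) / (152.6417 + 866.7488) = 1775.4313 / 1019.3905 = 1.74166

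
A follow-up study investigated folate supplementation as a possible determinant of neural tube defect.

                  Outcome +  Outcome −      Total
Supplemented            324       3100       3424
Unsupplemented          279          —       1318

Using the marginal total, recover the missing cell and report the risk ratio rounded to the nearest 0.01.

The missing cell is in the unexposed row: 1318 − 279 = 1039.
So a = 324, b = 3100, c = 279, d = 1039.
RR = [a/(a+b)] / [c/(c+d)] = (324/3424) / (279/1318) = 0.09463/0.21168 = 0.44702

0.45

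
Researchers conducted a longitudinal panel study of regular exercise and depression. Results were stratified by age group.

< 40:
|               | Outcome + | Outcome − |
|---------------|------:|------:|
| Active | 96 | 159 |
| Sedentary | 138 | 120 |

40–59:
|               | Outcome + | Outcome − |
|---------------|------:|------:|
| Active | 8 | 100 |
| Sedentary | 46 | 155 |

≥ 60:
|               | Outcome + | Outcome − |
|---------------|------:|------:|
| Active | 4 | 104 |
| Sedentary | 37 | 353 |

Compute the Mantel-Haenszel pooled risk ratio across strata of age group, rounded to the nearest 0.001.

RR_MH = Σ(aᵢ·n₀ᵢ/nᵢ) / Σ(cᵢ·n₁ᵢ/nᵢ), with n₁ᵢ = aᵢ+bᵢ (exposed), n₀ᵢ = cᵢ+dᵢ (unexposed), nᵢ = n₁ᵢ+n₀ᵢ.
Stratum 1 (< 40): n₁ = 255, n₀ = 258, n = 513; a·n₀/n = 96·258/513 = 48.2807; c·n₁/n = 138·255/513 = 68.5965
Stratum 2 (40–59): n₁ = 108, n₀ = 201, n = 309; a·n₀/n = 8·201/309 = 5.2039; c·n₁/n = 46·108/309 = 16.0777
Stratum 3 (≥ 60): n₁ = 108, n₀ = 390, n = 498; a·n₀/n = 4·390/498 = 3.1325; c·n₁/n = 37·108/498 = 8.0241
RR_MH = (48.2807 + 5.2039 + 3.1325) / (68.5965 + 16.0777 + 8.0241) = 56.6171 / 92.6983 = 0.61077

0.611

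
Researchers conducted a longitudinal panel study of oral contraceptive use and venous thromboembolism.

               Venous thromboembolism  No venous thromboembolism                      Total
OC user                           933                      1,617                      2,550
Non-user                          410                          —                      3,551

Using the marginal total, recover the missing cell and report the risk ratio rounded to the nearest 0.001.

3.169

The missing cell is in the unexposed row: 3551 − 410 = 3141.
So a = 933, b = 1617, c = 410, d = 3141.
RR = [a/(a+b)] / [c/(c+d)] = (933/2550) / (410/3551) = 0.36588/0.11546 = 3.16890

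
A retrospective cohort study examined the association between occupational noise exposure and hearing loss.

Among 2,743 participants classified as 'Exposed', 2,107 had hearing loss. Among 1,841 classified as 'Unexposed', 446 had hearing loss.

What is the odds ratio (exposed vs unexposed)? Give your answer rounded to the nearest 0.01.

From the description: a = 2107, b = 636, c = 446, d = 1395.
OR = (a·d)/(b·c) = (2107 × 1395) / (636 × 446) = 2939265 / 283656 = 10.36208
The odds of hearing loss are about 10.36 times as high in the exposed group.

10.36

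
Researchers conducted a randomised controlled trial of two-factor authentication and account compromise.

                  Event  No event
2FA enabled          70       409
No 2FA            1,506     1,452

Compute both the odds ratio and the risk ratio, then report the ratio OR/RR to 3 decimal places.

Cells: a = 70, b = 409, c = 1506, d = 1452.
OR = (70·1452)/(409·1506) = 101640/615954 = 0.16501
Risk in exposed = 70/479 = 0.14614; risk in unexposed = 1506/2958 = 0.50913; RR = 0.28704
OR/RR = 0.16501 / 0.28704 = 0.57488
The outcome is not rare, so the OR lies further from 1 than the RR.

0.575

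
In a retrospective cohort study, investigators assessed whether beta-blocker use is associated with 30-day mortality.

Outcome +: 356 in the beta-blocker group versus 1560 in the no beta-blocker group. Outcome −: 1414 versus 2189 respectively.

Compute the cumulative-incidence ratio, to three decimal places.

From the description: a = 356, b = 1414, c = 1560, d = 2189.
Risk in exposed = 356/1770 = 0.20113; risk in unexposed = 1560/3749 = 0.41611.
RR = 0.20113 / 0.41611 = 0.48336
The risk is 52% lower among the exposed than among the unexposed.

0.483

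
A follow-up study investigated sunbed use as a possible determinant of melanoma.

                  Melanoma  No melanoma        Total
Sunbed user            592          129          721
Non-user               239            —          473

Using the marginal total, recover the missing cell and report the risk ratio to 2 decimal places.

The missing cell is in the unexposed row: 473 − 239 = 234.
So a = 592, b = 129, c = 239, d = 234.
RR = [a/(a+b)] / [c/(c+d)] = (592/721) / (239/473) = 0.82108/0.50529 = 1.62499

1.62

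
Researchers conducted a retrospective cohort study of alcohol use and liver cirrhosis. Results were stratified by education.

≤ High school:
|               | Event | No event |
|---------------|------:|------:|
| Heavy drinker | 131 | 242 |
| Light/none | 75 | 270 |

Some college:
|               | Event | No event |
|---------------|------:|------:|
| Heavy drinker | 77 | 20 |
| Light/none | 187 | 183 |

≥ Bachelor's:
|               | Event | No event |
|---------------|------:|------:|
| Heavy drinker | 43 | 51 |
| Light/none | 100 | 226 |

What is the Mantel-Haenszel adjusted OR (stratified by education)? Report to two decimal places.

OR_MH = Σ(aᵢdᵢ/nᵢ) / Σ(bᵢcᵢ/nᵢ), where nᵢ is the stratum total.
Stratum 1 (≤ High school): n = 718; a·d/n = 131·270/718 = 49.2618; b·c/n = 242·75/718 = 25.2786
Stratum 2 (Some college): n = 467; a·d/n = 77·183/467 = 30.1734; b·c/n = 20·187/467 = 8.0086
Stratum 3 (≥ Bachelor's): n = 420; a·d/n = 43·226/420 = 23.1381; b·c/n = 51·100/420 = 12.1429
OR_MH = (49.2618 + 30.1734 + 23.1381) / (25.2786 + 8.0086 + 12.1429) = 102.5734 / 45.4300 = 2.25783

2.26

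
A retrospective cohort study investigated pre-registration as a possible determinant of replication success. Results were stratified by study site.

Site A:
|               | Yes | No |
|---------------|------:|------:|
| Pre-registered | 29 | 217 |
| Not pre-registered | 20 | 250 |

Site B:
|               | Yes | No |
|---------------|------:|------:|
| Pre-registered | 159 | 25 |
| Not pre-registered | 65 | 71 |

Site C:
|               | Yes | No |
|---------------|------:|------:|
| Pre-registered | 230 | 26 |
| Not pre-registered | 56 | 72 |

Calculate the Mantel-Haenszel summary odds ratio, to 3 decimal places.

5.350

OR_MH = Σ(aᵢdᵢ/nᵢ) / Σ(bᵢcᵢ/nᵢ), where nᵢ is the stratum total.
Stratum 1 (Site A): n = 516; a·d/n = 29·250/516 = 14.0504; b·c/n = 217·20/516 = 8.4109
Stratum 2 (Site B): n = 320; a·d/n = 159·71/320 = 35.2781; b·c/n = 25·65/320 = 5.0781
Stratum 3 (Site C): n = 384; a·d/n = 230·72/384 = 43.1250; b·c/n = 26·56/384 = 3.7917
OR_MH = (14.0504 + 35.2781 + 43.1250) / (8.4109 + 5.0781 + 3.7917) = 92.4535 / 17.2806 = 5.35012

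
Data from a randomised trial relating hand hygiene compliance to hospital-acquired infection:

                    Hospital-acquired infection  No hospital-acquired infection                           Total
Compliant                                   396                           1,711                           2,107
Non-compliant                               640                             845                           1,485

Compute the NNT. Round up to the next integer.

5

Risk in treated group = 396/2107 = 0.18794; risk in control = 640/1485 = 0.43098.
Absolute risk reduction = 0.43098 − 0.18794 = 0.24303
NNT = 1 / ARR = 1 / 0.24303 = 4.115 → round up → 5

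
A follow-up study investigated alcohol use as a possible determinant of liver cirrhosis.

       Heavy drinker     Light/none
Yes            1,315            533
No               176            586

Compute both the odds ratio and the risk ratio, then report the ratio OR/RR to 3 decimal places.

Reading the table with exposure as columns: a = 1315 (Heavy drinker, case), b = 176 (Heavy drinker, non-case), c = 533 (Light/none, case), d = 586.
OR = (1315·586)/(176·533) = 770590/93808 = 8.21454
Risk in exposed = 1315/1491 = 0.88196; risk in unexposed = 533/1119 = 0.47632; RR = 1.85162
OR/RR = 8.21454 / 1.85162 = 4.43642
The outcome is not rare, so the OR lies further from 1 than the RR.

4.436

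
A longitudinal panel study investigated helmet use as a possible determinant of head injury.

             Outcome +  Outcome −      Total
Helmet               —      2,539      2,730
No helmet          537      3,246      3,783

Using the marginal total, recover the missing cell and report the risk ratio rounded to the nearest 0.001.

The missing cell is in the exposed row: 2730 − 2539 = 191.
So a = 191, b = 2539, c = 537, d = 3246.
RR = [a/(a+b)] / [c/(c+d)] = (191/2730) / (537/3783) = 0.06996/0.14195 = 0.49287

0.493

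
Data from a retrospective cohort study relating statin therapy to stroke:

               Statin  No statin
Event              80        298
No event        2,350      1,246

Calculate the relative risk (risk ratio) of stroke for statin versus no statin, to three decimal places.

0.171

Reading the table with exposure as columns: a = 80 (Statin, case), b = 2350 (Statin, non-case), c = 298 (No statin, case), d = 1246.
Risk in exposed = 80/2430 = 0.03292; risk in unexposed = 298/1544 = 0.19301.
RR = 0.03292 / 0.19301 = 0.17057
The risk is 83% lower among the exposed than among the unexposed.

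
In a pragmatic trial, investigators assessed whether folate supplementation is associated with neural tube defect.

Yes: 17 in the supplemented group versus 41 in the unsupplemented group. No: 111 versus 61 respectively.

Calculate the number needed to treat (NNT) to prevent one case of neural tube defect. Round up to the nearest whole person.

4

Risk in treated group = 17/128 = 0.13281; risk in control = 41/102 = 0.40196.
Absolute risk reduction = 0.40196 − 0.13281 = 0.26915
NNT = 1 / ARR = 1 / 0.26915 = 3.715 → round up → 4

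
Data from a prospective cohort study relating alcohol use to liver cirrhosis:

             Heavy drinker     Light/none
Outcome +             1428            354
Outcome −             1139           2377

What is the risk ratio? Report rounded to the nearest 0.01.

Reading the table with exposure as columns: a = 1428 (Heavy drinker, case), b = 1139 (Heavy drinker, non-case), c = 354 (Light/none, case), d = 2377.
Risk in exposed = 1428/2567 = 0.55629; risk in unexposed = 354/2731 = 0.12962.
RR = 0.55629 / 0.12962 = 4.29162
The risk among the exposed is 4.29 times that among the unexposed.

4.29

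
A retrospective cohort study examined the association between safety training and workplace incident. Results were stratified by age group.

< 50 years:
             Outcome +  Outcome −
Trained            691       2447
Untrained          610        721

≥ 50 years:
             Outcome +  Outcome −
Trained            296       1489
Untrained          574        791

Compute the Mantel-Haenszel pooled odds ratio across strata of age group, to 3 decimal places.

OR_MH = Σ(aᵢdᵢ/nᵢ) / Σ(bᵢcᵢ/nᵢ), where nᵢ is the stratum total.
Stratum 1 (< 50 years): n = 4469; a·d/n = 691·721/4469 = 111.4815; b·c/n = 2447·610/4469 = 334.0054
Stratum 2 (≥ 50 years): n = 3150; a·d/n = 296·791/3150 = 74.3289; b·c/n = 1489·574/3150 = 271.3289
OR_MH = (111.4815 + 74.3289) / (334.0054 + 271.3289) = 185.8104 / 605.3343 = 0.30696

0.307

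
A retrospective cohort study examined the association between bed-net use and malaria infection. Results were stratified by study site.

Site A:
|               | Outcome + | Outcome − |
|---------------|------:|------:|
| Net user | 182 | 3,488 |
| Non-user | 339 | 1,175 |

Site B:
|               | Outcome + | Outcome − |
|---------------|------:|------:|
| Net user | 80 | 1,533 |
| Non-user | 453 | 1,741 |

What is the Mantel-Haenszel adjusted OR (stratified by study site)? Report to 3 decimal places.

0.190

OR_MH = Σ(aᵢdᵢ/nᵢ) / Σ(bᵢcᵢ/nᵢ), where nᵢ is the stratum total.
Stratum 1 (Site A): n = 5184; a·d/n = 182·1175/5184 = 41.2519; b·c/n = 3488·339/5184 = 228.0926
Stratum 2 (Site B): n = 3807; a·d/n = 80·1741/3807 = 36.5852; b·c/n = 1533·453/3807 = 182.4137
OR_MH = (41.2519 + 36.5852) / (228.0926 + 182.4137) = 77.8372 / 410.5063 = 0.18961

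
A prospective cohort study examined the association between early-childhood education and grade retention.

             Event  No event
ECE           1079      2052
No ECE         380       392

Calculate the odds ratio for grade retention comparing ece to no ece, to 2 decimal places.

Cells: a = 1079, b = 2052, c = 380, d = 392.
OR = (a·d)/(b·c) = (1079 × 392) / (2052 × 380) = 422968 / 779760 = 0.54243
Exposure is associated with lower odds of grade retention (OR = 0.54 < 1).

0.54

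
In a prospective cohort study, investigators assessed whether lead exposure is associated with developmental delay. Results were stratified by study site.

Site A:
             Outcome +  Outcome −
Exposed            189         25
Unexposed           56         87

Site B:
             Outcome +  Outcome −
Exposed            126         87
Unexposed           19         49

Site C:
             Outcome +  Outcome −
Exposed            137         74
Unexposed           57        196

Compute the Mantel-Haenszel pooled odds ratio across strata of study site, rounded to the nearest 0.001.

6.663

OR_MH = Σ(aᵢdᵢ/nᵢ) / Σ(bᵢcᵢ/nᵢ), where nᵢ is the stratum total.
Stratum 1 (Site A): n = 357; a·d/n = 189·87/357 = 46.0588; b·c/n = 25·56/357 = 3.9216
Stratum 2 (Site B): n = 281; a·d/n = 126·49/281 = 21.9715; b·c/n = 87·19/281 = 5.8826
Stratum 3 (Site C): n = 464; a·d/n = 137·196/464 = 57.8707; b·c/n = 74·57/464 = 9.0905
OR_MH = (46.0588 + 21.9715 + 57.8707) / (3.9216 + 5.8826 + 9.0905) = 125.9010 / 18.8946 = 6.66332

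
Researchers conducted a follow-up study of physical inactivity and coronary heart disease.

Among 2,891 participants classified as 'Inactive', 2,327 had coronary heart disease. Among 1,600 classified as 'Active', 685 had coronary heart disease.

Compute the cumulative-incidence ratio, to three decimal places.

From the description: a = 2327, b = 564, c = 685, d = 915.
Risk in exposed = 2327/2891 = 0.80491; risk in unexposed = 685/1600 = 0.42812.
RR = 0.80491 / 0.42812 = 1.88009
The risk among the exposed is 1.88 times that among the unexposed.

1.880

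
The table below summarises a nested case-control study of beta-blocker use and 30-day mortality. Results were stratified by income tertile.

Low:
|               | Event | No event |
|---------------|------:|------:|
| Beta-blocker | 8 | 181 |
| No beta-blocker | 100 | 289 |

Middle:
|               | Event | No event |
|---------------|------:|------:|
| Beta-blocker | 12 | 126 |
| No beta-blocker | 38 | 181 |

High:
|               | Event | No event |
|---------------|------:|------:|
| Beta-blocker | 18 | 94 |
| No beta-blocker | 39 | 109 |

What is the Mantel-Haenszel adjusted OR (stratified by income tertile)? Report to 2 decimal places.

0.30

OR_MH = Σ(aᵢdᵢ/nᵢ) / Σ(bᵢcᵢ/nᵢ), where nᵢ is the stratum total.
Stratum 1 (Low): n = 578; a·d/n = 8·289/578 = 4.0000; b·c/n = 181·100/578 = 31.3149
Stratum 2 (Middle): n = 357; a·d/n = 12·181/357 = 6.0840; b·c/n = 126·38/357 = 13.4118
Stratum 3 (High): n = 260; a·d/n = 18·109/260 = 7.5462; b·c/n = 94·39/260 = 14.1000
OR_MH = (4.0000 + 6.0840 + 7.5462) / (31.3149 + 13.4118 + 14.1000) = 17.6302 / 58.8266 = 0.29970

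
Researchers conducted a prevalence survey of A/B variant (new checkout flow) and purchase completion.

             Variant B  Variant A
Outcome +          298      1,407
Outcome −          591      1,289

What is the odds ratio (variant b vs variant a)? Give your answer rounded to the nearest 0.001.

0.462

Reading the table with exposure as columns: a = 298 (Variant B, case), b = 591 (Variant B, non-case), c = 1407 (Variant A, case), d = 1289.
OR = (a·d)/(b·c) = (298 × 1289) / (591 × 1407) = 384122 / 831537 = 0.46194
Exposure is associated with lower odds of purchase completion (OR = 0.46 < 1).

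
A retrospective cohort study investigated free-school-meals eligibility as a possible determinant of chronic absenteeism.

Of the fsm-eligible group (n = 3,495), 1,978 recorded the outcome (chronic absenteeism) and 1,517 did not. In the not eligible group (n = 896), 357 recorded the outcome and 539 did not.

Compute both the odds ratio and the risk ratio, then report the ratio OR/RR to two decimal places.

From the description: a = 1978, b = 1517, c = 357, d = 539.
OR = (1978·539)/(1517·357) = 1066142/541569 = 1.96862
Risk in exposed = 1978/3495 = 0.56595; risk in unexposed = 357/896 = 0.39844; RR = 1.42043
OR/RR = 1.96862 / 1.42043 = 1.38593
The outcome is not rare, so the OR lies further from 1 than the RR.

1.39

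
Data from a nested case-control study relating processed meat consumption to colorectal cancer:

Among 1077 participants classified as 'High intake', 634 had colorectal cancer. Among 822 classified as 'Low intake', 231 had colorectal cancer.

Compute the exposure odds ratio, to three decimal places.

3.662

From the description: a = 634, b = 443, c = 231, d = 591.
OR = (a·d)/(b·c) = (634 × 591) / (443 × 231) = 374694 / 102333 = 3.66152
The odds of colorectal cancer are about 3.66 times as high in the high intake group.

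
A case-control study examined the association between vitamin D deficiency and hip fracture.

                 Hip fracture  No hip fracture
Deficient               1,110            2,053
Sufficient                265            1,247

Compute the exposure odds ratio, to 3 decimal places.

Cells: a = 1110, b = 2053, c = 265, d = 1247.
OR = (a·d)/(b·c) = (1110 × 1247) / (2053 × 265) = 1384170 / 544045 = 2.54422
The odds of hip fracture are about 2.54 times as high in the deficient group.

2.544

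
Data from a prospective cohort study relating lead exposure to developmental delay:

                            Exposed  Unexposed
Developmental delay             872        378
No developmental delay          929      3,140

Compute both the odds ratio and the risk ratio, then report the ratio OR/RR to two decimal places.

1.73

Reading the table with exposure as columns: a = 872 (Exposed, case), b = 929 (Exposed, non-case), c = 378 (Unexposed, case), d = 3140.
OR = (872·3140)/(929·378) = 2738080/351162 = 7.79720
Risk in exposed = 872/1801 = 0.48418; risk in unexposed = 378/3518 = 0.10745; RR = 4.50616
OR/RR = 7.79720 / 4.50616 = 1.73034
The outcome is not rare, so the OR lies further from 1 than the RR.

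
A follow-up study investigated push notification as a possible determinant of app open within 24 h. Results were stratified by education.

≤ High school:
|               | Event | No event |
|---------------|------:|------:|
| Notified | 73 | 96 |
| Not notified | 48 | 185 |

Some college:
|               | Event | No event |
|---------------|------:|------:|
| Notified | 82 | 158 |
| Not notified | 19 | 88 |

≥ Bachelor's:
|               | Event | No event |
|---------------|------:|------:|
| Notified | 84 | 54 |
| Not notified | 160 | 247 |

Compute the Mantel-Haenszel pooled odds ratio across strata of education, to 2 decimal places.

2.57

OR_MH = Σ(aᵢdᵢ/nᵢ) / Σ(bᵢcᵢ/nᵢ), where nᵢ is the stratum total.
Stratum 1 (≤ High school): n = 402; a·d/n = 73·185/402 = 33.5945; b·c/n = 96·48/402 = 11.4627
Stratum 2 (Some college): n = 347; a·d/n = 82·88/347 = 20.7954; b·c/n = 158·19/347 = 8.6513
Stratum 3 (≥ Bachelor's): n = 545; a·d/n = 84·247/545 = 38.0697; b·c/n = 54·160/545 = 15.8532
OR_MH = (33.5945 + 20.7954 + 38.0697) / (11.4627 + 8.6513 + 15.8532) = 92.4596 / 35.9672 = 2.57067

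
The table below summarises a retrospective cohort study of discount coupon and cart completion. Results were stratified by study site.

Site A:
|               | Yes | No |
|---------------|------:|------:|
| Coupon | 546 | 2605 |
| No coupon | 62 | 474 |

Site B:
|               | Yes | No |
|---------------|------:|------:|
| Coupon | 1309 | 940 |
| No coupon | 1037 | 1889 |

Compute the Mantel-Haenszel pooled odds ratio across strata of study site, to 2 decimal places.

OR_MH = Σ(aᵢdᵢ/nᵢ) / Σ(bᵢcᵢ/nᵢ), where nᵢ is the stratum total.
Stratum 1 (Site A): n = 3687; a·d/n = 546·474/3687 = 70.1937; b·c/n = 2605·62/3687 = 43.8053
Stratum 2 (Site B): n = 5175; a·d/n = 1309·1889/5175 = 477.8166; b·c/n = 940·1037/5175 = 188.3633
OR_MH = (70.1937 + 477.8166) / (43.8053 + 188.3633) = 548.0103 / 232.1685 = 2.36040

2.36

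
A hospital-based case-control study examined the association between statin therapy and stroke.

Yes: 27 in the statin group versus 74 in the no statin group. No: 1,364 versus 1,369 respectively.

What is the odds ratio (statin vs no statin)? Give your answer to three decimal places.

0.366

From the description: a = 27, b = 1364, c = 74, d = 1369.
OR = (a·d)/(b·c) = (27 × 1369) / (1364 × 74) = 36963 / 100936 = 0.36620
Exposure is associated with lower odds of stroke (OR = 0.37 < 1).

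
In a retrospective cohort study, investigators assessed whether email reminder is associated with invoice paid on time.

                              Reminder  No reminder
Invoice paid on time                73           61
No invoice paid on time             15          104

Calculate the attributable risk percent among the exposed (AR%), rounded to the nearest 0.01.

Reading the table with exposure as columns: a = 73 (Reminder, case), b = 15 (Reminder, non-case), c = 61 (No reminder, case), d = 104.
Risk in exposed = 73/88 = 0.82955; risk in unexposed = 61/165 = 0.36970.
RR = 0.82955/0.36970 = 2.24385
AR% = (RR − 1)/RR × 100 = (2.24385 − 1)/2.24385 × 100 = 55.4338%

55.43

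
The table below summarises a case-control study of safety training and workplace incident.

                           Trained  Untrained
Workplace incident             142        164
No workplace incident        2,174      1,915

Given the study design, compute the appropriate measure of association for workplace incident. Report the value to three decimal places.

0.763

Reading the table with exposure as columns: a = 142 (Trained, case), b = 2174 (Trained, non-case), c = 164 (Untrained, case), d = 1915.
This is a case-control study: participants were sampled on outcome status, so risks in the source population cannot be estimated directly — relative risk is not valid here. The odds ratio is the appropriate measure.
OR = (a·d)/(b·c) = (142 × 1915) / (2174 × 164) = 271930 / 356536 = 0.76270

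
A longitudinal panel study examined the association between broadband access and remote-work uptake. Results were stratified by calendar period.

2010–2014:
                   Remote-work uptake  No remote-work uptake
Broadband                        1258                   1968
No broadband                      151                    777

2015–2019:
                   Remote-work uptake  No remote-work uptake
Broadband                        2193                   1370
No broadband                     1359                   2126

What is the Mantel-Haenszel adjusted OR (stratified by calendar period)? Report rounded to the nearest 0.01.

2.67

OR_MH = Σ(aᵢdᵢ/nᵢ) / Σ(bᵢcᵢ/nᵢ), where nᵢ is the stratum total.
Stratum 1 (2010–2014): n = 4154; a·d/n = 1258·777/4154 = 235.3072; b·c/n = 1968·151/4154 = 71.5378
Stratum 2 (2015–2019): n = 7048; a·d/n = 2193·2126/7048 = 661.5094; b·c/n = 1370·1359/7048 = 264.1643
OR_MH = (235.3072 + 661.5094) / (71.5378 + 264.1643) = 896.8165 / 335.7021 = 2.67147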